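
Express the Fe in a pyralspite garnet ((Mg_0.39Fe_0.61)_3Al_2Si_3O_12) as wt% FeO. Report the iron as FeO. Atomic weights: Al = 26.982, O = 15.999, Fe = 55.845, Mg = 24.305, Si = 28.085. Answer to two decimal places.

Formula mass = 460.840 g/mol.
1.83 Fe → 1.8300 mol FeO per formula unit; M(FeO) = 71.844, so FeO mass = 131.475 g.
131.475/460.840 × 100 = 28.53 wt%.

28.53 wt%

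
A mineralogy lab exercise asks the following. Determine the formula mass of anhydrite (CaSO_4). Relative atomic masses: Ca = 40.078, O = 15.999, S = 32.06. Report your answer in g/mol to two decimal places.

136.13 g/mol

The formula mass is the sum 1×40.078 + 1×32.06 + 4×15.999.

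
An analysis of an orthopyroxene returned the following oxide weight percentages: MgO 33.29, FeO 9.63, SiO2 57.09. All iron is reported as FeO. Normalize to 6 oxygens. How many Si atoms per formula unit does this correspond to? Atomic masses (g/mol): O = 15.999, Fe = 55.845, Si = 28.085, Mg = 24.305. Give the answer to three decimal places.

33.29 wt% MgO ÷ 40.304 g/mol = 0.82597 mol, giving 0.82597 Mg and 0.82597 O.
9.63 wt% FeO ÷ 71.844 g/mol = 0.13404 mol, giving 0.13404 Fe and 0.13404 O.
57.09 wt% SiO2 ÷ 60.083 g/mol = 0.95019 mol, giving 0.95019 Si and 1.90038 O.
Oxygen sums to 2.86039; scaling by 6/2.86039 = 2.09762 puts the formula on 6 O.
Si: 0.95019 × 2.09762 = 1.993 atoms per formula unit.

1.993 Si apfu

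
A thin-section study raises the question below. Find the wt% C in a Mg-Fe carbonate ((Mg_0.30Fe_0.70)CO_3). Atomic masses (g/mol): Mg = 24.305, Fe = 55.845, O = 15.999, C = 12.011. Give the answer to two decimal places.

11.29 wt%

Molar mass of (Mg_0.30Fe_0.70)CO_3: 0.30*24.305 + 0.70*55.845 + 1*12.011 + 3*15.999 = 106.391 g/mol.
Mass of C per formula unit: 1 × 12.011 = 12.011 g.
Weight fraction C = 12.011 / 106.391 = 0.1129.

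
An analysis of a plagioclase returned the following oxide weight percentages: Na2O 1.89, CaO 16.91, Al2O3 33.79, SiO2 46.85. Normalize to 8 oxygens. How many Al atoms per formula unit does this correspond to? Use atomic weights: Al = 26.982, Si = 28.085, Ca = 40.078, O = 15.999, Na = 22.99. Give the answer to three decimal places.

Na2O: 1.89/61.979 = 0.03049 mol → 0.06098 mol Na, 0.03049 mol O.
CaO: 16.91/56.077 = 0.30155 mol → 0.30155 mol Ca, 0.30155 mol O.
Al2O3: 33.79/101.961 = 0.33140 mol → 0.66280 mol Al, 0.99420 mol O.
SiO2: 46.85/60.083 = 0.77975 mol → 0.77975 mol Si, 1.55950 mol O.
Total oxygen = 2.88574 mol. Normalization factor = 8/2.88574 = 2.77225.
Al per 8 O = 0.66280 × 2.77225 = 1.837.

1.837 Al apfu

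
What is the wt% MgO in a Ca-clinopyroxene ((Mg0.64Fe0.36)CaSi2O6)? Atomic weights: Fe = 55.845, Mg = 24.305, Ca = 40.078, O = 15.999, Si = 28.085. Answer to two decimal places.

11.32 wt%

Formula mass = 227.901 g/mol.
0.64 Mg → 0.6400 mol MgO per formula unit; M(MgO) = 40.304, so MgO mass = 25.795 g.
25.795/227.901 × 100 = 11.32 wt%.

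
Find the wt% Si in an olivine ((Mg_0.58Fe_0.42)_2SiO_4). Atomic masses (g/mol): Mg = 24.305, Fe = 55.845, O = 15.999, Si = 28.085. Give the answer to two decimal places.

16.80 mass %

Molar mass of (Mg_0.58Fe_0.42)_2SiO_4: 1.16×24.305 + 0.84×55.845 + 1×28.085 + 4×15.999 = 167.185 g/mol.
Mass of Si per formula unit: 1 × 28.085 = 28.085 g.
Weight fraction Si = 28.085 / 167.185 = 0.1680.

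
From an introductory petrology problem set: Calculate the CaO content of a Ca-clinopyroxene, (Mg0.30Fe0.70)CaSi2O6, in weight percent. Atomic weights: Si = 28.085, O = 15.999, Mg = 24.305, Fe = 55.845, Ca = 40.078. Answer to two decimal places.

M((Mg0.30Fe0.70)CaSi2O6) = 238.625 g/mol; M(CaO) = 56.077 g/mol.
Moles CaO per formula unit = 1 Ca ÷ 1 = 1.0000.
CaO fraction = (1.0000 × 56.077) / 238.625 = 56.077/238.625 = 0.2350.

23.50 wt%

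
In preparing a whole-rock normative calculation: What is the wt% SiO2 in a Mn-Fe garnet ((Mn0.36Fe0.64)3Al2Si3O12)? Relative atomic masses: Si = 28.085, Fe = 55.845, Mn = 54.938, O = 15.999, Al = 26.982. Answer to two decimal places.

36.28 wt%

M((Mn0.36Fe0.64)3Al2Si3O12) = 496.762 g/mol; M(SiO2) = 60.083 g/mol.
Moles SiO2 per formula unit = 3 Si ÷ 1 = 3.0000.
SiO2 fraction = (3.0000 × 60.083) / 496.762 = 180.249/496.762 = 0.3628.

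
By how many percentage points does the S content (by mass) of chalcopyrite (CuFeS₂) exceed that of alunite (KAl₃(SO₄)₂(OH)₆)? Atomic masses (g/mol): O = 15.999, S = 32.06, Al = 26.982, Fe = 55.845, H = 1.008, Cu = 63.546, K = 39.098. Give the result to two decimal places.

19.46 percentage points

M(CuFeS₂) = 183.511 g/mol, so wt% S = 64.120/183.511 × 100 = 34.94%.
M(KAl₃(SO₄)₂(OH)₆) = 414.198 g/mol, so wt% S = 64.120/414.198 × 100 = 15.48%.
34.94 − 15.48 = 19.46 pp.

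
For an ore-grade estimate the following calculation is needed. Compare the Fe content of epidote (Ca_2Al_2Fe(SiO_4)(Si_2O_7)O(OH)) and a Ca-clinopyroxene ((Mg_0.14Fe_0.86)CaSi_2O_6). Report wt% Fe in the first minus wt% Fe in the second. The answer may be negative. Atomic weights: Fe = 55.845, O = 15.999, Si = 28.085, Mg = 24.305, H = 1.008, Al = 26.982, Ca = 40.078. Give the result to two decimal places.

-8.15 percentage points

First mineral: 55.845 g Fe in 483.215 g formula = 11.56 wt% Fe.
Second mineral: 48.027 g Fe in 243.671 g formula = 19.71 wt% Fe.
11.56% − 19.71% gives a difference of -8.15 percentage points.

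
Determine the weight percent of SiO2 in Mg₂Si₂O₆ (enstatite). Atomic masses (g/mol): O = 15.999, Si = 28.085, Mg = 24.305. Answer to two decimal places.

59.85 wt%

Molar mass of Mg₂Si₂O₆ = 2*24.305 + 2*28.085 + 6*15.999 = 200.774 g/mol.
Each formula unit contains 2 Si, equivalent to 2/1 = 2.0000 mol SiO2.
M(SiO2) = 1×28.085 + 2×15.999 = 60.083 g/mol.
Mass of SiO2 per formula unit = 2.0000 × 60.083 = 120.166 g.
SiO2 wt% = 120.166 / 200.774 × 100 = 59.85%.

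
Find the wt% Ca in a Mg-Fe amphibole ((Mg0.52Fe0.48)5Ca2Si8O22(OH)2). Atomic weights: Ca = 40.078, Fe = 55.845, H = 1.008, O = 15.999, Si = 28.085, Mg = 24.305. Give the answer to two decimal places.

9.03 mass %

Molar mass of (Mg0.52Fe0.48)5Ca2Si8O22(OH)2: 2.60×24.305 + 2.40×55.845 + 2×40.078 + 8×28.085 + 24×15.999 + 2×1.008 = 888.049 g/mol.
Mass of Ca per formula unit: 2 × 40.078 = 80.156 g.
Weight fraction Ca = 80.156 / 888.049 = 0.0903.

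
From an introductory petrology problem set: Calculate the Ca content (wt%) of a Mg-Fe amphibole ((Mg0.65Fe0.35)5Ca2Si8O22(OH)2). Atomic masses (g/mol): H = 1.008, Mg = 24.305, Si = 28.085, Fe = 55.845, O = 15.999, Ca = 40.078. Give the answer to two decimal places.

9.24 wt%

Formula mass = 3.25×24.305 + 1.75×55.845 + 2×40.078 + 8×28.085 + 24×15.999 + 2×1.008 = 867.548 g/mol, of which 80.156 g is Ca.
So Ca makes up 80.156/867.548 = 0.0924 of the mass, i.e. 9.24%.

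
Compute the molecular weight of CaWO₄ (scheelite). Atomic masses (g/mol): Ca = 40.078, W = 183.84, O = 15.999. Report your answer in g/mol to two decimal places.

The formula mass is the sum 1·40.078 + 1·183.84 + 4·15.999.

287.91 g/mol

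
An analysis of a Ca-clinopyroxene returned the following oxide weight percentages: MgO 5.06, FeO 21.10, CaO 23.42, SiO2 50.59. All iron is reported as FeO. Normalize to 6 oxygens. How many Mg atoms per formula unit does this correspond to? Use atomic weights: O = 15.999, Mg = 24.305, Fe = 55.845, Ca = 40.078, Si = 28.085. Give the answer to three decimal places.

0.299 Mg apfu

5.06 wt% MgO ÷ 40.304 g/mol = 0.12555 mol, giving 0.12555 Mg and 0.12555 O.
21.10 wt% FeO ÷ 71.844 g/mol = 0.29369 mol, giving 0.29369 Fe and 0.29369 O.
23.42 wt% CaO ÷ 56.077 g/mol = 0.41764 mol, giving 0.41764 Ca and 0.41764 O.
50.59 wt% SiO2 ÷ 60.083 g/mol = 0.84200 mol, giving 0.84200 Si and 1.68400 O.
Oxygen sums to 2.52088; scaling by 6/2.52088 = 2.38012 puts the formula on 6 O.
Mg: 0.12555 × 2.38012 = 0.299 atoms per formula unit.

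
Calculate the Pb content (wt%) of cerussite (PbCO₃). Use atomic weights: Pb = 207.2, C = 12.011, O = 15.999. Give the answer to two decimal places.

77.54 wt%

Molar mass of PbCO₃: 1*207.2 + 1*12.011 + 3*15.999 = 267.208 g/mol.
Mass of Pb per formula unit: 1 × 207.2 = 207.200 g.
Weight fraction Pb = 207.200 / 267.208 = 0.7754.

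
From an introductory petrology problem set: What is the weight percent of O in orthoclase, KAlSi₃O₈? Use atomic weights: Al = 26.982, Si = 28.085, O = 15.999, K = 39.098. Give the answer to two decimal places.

Molar mass of KAlSi₃O₈: 1·39.098 + 1·26.982 + 3·28.085 + 8·15.999 = 278.327 g/mol.
Mass of O per formula unit: 8 × 15.999 = 127.992 g.
Weight fraction O = 127.992 / 278.327 = 0.4599.

45.99 weight percent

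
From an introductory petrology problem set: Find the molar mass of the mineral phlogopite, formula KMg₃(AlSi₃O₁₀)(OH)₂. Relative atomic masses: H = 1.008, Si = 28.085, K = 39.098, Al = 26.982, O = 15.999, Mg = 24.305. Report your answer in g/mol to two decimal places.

K: 1 × 39.098 = 39.0980
Mg: 3 × 24.305 = 72.9150
Al: 1 × 26.982 = 26.9820
Si: 3 × 28.085 = 84.2550
O: 12 × 15.999 = 191.9880
H: 2 × 1.008 = 2.0160
Summing the contributions gives the formula mass.

417.25 g/mol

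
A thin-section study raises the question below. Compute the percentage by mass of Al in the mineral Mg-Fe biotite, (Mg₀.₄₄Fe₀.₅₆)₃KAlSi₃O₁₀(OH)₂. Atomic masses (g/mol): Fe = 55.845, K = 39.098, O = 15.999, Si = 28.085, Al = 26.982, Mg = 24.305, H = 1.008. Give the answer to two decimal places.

5.74 mass %

Formula mass = 1.32·24.305 + 1.68·55.845 + 1·39.098 + 1·26.982 + 3·28.085 + 12·15.999 + 2·1.008 = 470.241 g/mol, of which 26.982 g is Al.
So Al makes up 26.982/470.241 = 0.0574 of the mass, i.e. 5.74%.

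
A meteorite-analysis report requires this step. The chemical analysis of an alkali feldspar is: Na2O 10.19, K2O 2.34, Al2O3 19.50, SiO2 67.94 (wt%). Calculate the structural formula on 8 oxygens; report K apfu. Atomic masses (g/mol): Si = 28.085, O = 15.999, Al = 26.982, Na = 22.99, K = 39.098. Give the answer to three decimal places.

0.131 K apfu

Na2O (M=61.979): mol = 0.16441; Na = 0.32882, O = 0.16441.
K2O (M=94.195): mol = 0.02484; K = 0.04968, O = 0.02484.
Al2O3 (M=101.961): mol = 0.19125; Al = 0.38250, O = 0.57375.
SiO2 (M=60.083): mol = 1.13077; Si = 1.13077, O = 2.26154.
ΣO = 3.02454; factor = 8/ΣO = 2.64503.
K apfu = 0.04968 × 2.64503 = 0.131.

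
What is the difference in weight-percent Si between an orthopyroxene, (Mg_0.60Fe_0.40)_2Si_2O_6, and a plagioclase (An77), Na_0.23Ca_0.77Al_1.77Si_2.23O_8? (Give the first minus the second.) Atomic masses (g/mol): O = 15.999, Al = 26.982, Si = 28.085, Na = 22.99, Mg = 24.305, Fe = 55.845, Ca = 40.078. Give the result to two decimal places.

Si in (Mg_0.60Fe_0.40)_2Si_2O_6: molar mass 226.006 g/mol; 2×28.085 = 56.170 g → 24.85 wt%.
Si in Na_0.23Ca_0.77Al_1.77Si_2.23O_8: molar mass 274.527 g/mol; 2.23×28.085 = 62.630 g → 22.81 wt%.
Difference = 24.85 − 22.81 = 2.04 percentage points.

2.04 percentage points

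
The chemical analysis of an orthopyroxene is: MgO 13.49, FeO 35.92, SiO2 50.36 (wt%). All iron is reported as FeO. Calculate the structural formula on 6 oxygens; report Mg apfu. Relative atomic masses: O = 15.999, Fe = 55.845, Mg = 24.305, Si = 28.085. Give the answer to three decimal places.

MgO: 13.49/40.304 = 0.33471 mol → 0.33471 mol Mg, 0.33471 mol O.
FeO: 35.92/71.844 = 0.49997 mol → 0.49997 mol Fe, 0.49997 mol O.
SiO2: 50.36/60.083 = 0.83817 mol → 0.83817 mol Si, 1.67634 mol O.
Total oxygen = 2.51102 mol. Normalization factor = 6/2.51102 = 2.38947.
Mg per 6 O = 0.33471 × 2.38947 = 0.800.

0.800 Mg apfu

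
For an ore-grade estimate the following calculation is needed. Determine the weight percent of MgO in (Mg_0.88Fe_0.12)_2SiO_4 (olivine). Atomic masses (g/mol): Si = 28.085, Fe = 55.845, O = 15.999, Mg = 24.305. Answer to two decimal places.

47.84 wt%

Molar mass of (Mg_0.88Fe_0.12)_2SiO_4 = 1.76·24.305 + 0.24·55.845 + 1·28.085 + 4·15.999 = 148.261 g/mol.
Each formula unit contains 1.76 Mg, equivalent to 1.76/1 = 1.7600 mol MgO.
M(MgO) = 1×24.305 + 1×15.999 = 40.304 g/mol.
Mass of MgO per formula unit = 1.7600 × 40.304 = 70.935 g.
MgO wt% = 70.935 / 148.261 × 100 = 47.84%.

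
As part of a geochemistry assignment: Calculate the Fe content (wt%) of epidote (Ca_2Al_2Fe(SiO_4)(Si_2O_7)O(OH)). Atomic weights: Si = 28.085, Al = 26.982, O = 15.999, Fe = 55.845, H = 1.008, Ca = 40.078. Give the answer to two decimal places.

11.56 wt%

M(Ca_2Al_2Fe(SiO_4)(Si_2O_7)O(OH)) = 483.215 g/mol.
Fe contributes 1 × 55.845 = 55.845 g per mole.
55.845/483.215 = 0.1156 → 11.56%.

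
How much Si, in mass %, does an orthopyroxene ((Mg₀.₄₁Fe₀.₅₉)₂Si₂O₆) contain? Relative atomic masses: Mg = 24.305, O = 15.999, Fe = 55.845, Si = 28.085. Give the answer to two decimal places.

Molar mass of (Mg₀.₄₁Fe₀.₅₉)₂Si₂O₆: 0.82×24.305 + 1.18×55.845 + 2×28.085 + 6×15.999 = 237.991 g/mol.
Mass of Si per formula unit: 2 × 28.085 = 56.170 g.
Weight fraction Si = 56.170 / 237.991 = 0.2360.

23.60 mass %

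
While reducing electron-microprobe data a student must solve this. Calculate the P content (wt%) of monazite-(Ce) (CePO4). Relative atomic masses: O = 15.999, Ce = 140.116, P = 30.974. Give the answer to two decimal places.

13.18 wt%

M(CePO4) = 235.086 g/mol.
P contributes 1 × 30.974 = 30.974 g per mole.
30.974/235.086 = 0.1318 → 13.18%.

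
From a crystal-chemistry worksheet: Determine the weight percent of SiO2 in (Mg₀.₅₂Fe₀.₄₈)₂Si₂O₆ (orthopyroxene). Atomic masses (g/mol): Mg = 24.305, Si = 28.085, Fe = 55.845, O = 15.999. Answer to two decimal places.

Molar mass of (Mg₀.₅₂Fe₀.₄₈)₂Si₂O₆ = 1.04*24.305 + 0.96*55.845 + 2*28.085 + 6*15.999 = 231.052 g/mol.
Each formula unit contains 2 Si, equivalent to 2/1 = 2.0000 mol SiO2.
M(SiO2) = 1×28.085 + 2×15.999 = 60.083 g/mol.
Mass of SiO2 per formula unit = 2.0000 × 60.083 = 120.166 g.
SiO2 wt% = 120.166 / 231.052 × 100 = 52.01%.

52.01 wt%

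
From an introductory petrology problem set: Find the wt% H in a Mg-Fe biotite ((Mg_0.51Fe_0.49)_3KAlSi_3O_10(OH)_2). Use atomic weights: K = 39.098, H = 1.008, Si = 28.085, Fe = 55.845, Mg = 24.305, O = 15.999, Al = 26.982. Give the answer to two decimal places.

0.43 wt%

Formula mass = 1.53×24.305 + 1.47×55.845 + 1×39.098 + 1×26.982 + 3×28.085 + 12×15.999 + 2×1.008 = 463.618 g/mol, of which 2.016 g is H.
So H makes up 2.016/463.618 = 0.0043 of the mass, i.e. 0.43%.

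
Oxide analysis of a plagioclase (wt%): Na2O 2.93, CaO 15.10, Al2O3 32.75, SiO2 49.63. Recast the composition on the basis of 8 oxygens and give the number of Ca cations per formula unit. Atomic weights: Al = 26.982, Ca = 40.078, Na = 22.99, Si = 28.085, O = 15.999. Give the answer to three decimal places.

2.93 wt% Na2O ÷ 61.979 g/mol = 0.04727 mol, giving 0.09454 Na and 0.04727 O.
15.10 wt% CaO ÷ 56.077 g/mol = 0.26927 mol, giving 0.26927 Ca and 0.26927 O.
32.75 wt% Al2O3 ÷ 101.961 g/mol = 0.32120 mol, giving 0.64240 Al and 0.96360 O.
49.63 wt% SiO2 ÷ 60.083 g/mol = 0.82602 mol, giving 0.82602 Si and 1.65204 O.
Oxygen sums to 2.93218; scaling by 8/2.93218 = 2.72835 puts the formula on 8 O.
Ca: 0.26927 × 2.72835 = 0.735 atoms per formula unit.

0.735 Ca apfu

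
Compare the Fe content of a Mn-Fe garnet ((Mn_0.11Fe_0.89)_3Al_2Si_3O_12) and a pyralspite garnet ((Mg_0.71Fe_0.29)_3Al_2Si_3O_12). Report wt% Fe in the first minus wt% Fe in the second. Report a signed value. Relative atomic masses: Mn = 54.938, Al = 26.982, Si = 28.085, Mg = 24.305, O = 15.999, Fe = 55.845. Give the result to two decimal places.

18.69 percentage points

M((Mn_0.11Fe_0.89)_3Al_2Si_3O_12) = 497.443 g/mol, so wt% Fe = 149.106/497.443 × 100 = 29.97%.
M((Mg_0.71Fe_0.29)_3Al_2Si_3O_12) = 430.562 g/mol, so wt% Fe = 48.585/430.562 × 100 = 11.28%.
29.97 − 11.28 = 18.69 pp.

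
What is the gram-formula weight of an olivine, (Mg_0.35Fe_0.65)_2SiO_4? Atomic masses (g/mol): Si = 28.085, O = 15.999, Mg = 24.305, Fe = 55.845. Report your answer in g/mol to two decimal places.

181.69 g/mol

M = 0.70·24.305 + 1.30·55.845 + 1·28.085 + 4·15.999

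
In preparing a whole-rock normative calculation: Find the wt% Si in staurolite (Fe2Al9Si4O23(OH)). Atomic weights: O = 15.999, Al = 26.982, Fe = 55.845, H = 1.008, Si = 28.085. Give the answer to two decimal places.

M(Fe2Al9Si4O23(OH)) = 851.852 g/mol.
Si contributes 4 × 28.085 = 112.340 g per mole.
112.340/851.852 = 0.1319 → 13.19%.

13.19 weight percent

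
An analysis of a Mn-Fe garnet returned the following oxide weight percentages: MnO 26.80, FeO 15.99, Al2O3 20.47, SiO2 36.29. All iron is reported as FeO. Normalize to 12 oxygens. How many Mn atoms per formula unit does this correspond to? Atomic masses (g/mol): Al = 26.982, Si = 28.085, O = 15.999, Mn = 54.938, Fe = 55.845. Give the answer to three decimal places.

26.80 wt% MnO ÷ 70.937 g/mol = 0.37780 mol, giving 0.37780 Mn and 0.37780 O.
15.99 wt% FeO ÷ 71.844 g/mol = 0.22257 mol, giving 0.22257 Fe and 0.22257 O.
20.47 wt% Al2O3 ÷ 101.961 g/mol = 0.20076 mol, giving 0.40152 Al and 0.60228 O.
36.29 wt% SiO2 ÷ 60.083 g/mol = 0.60400 mol, giving 0.60400 Si and 1.20800 O.
Oxygen sums to 2.41065; scaling by 12/2.41065 = 4.97791 puts the formula on 12 O.
Mn: 0.37780 × 4.97791 = 1.881 atoms per formula unit.

1.881 Mn apfu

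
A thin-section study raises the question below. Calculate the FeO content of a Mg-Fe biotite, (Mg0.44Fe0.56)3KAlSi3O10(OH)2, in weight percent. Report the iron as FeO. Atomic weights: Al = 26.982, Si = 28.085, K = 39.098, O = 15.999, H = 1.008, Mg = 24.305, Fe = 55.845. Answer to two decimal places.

25.67 wt%

Molar mass of (Mg0.44Fe0.56)3KAlSi3O10(OH)2 = 1.32*24.305 + 1.68*55.845 + 1*39.098 + 1*26.982 + 3*28.085 + 12*15.999 + 2*1.008 = 470.241 g/mol.
Each formula unit contains 1.68 Fe, equivalent to 1.68/1 = 1.6800 mol FeO.
M(FeO) = 1×55.845 + 1×15.999 = 71.844 g/mol.
Mass of FeO per formula unit = 1.6800 × 71.844 = 120.698 g.
FeO wt% = 120.698 / 470.241 × 100 = 25.67%.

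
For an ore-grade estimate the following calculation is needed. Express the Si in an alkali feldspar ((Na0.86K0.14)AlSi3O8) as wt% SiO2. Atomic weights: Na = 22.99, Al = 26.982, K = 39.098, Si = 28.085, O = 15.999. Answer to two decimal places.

Formula mass = 264.474 g/mol.
3 Si → 3.0000 mol SiO2 per formula unit; M(SiO2) = 60.083, so SiO2 mass = 180.249 g.
180.249/264.474 × 100 = 68.15 wt%.

68.15 wt%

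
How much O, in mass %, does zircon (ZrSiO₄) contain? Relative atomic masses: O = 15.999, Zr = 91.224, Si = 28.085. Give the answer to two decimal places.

M(ZrSiO₄) = 183.305 g/mol.
O contributes 4 × 15.999 = 63.996 g per mole.
63.996/183.305 = 0.3491 → 34.91%.

34.91 mass %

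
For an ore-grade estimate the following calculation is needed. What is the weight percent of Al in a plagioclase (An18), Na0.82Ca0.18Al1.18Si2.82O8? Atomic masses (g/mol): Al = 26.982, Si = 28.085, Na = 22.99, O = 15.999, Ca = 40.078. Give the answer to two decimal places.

12.01 weight percent

Formula mass = 0.82·22.99 + 0.18·40.078 + 1.18·26.982 + 2.82·28.085 + 8·15.999 = 265.096 g/mol, of which 31.839 g is Al.
So Al makes up 31.839/265.096 = 0.1201 of the mass, i.e. 12.01%.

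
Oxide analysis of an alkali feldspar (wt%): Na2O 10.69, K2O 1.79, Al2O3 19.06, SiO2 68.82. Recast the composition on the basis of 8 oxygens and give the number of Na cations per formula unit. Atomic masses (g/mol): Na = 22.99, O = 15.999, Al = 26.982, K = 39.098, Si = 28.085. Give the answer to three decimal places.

Na2O: 10.69/61.979 = 0.17248 mol → 0.34496 mol Na, 0.17248 mol O.
K2O: 1.79/94.195 = 0.01900 mol → 0.03800 mol K, 0.01900 mol O.
Al2O3: 19.06/101.961 = 0.18693 mol → 0.37386 mol Al, 0.56079 mol O.
SiO2: 68.82/60.083 = 1.14542 mol → 1.14542 mol Si, 2.29084 mol O.
Total oxygen = 3.04311 mol. Normalization factor = 8/3.04311 = 2.62889.
Na per 8 O = 0.34496 × 2.62889 = 0.907.

0.907 Na apfu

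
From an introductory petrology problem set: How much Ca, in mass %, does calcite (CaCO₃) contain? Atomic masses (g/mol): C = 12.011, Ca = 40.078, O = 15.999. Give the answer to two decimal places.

40.04 mass %

M(CaCO₃) = 100.086 g/mol.
Ca contributes 1 × 40.078 = 40.078 g per mole.
40.078/100.086 = 0.4004 → 40.04%.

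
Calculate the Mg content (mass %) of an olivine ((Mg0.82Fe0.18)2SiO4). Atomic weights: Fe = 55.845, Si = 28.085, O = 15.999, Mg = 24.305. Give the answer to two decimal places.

26.22 mass %

M((Mg0.82Fe0.18)2SiO4) = 152.045 g/mol.
Mg contributes 1.64 × 24.305 = 39.860 g per mole.
39.860/152.045 = 0.2622 → 26.22%.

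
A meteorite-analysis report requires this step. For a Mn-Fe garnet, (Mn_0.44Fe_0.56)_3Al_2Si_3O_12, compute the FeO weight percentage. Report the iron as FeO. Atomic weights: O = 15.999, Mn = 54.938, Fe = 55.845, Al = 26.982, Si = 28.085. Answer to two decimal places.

Molar mass of (Mn_0.44Fe_0.56)_3Al_2Si_3O_12 = 1.32×54.938 + 1.68×55.845 + 2×26.982 + 3×28.085 + 12×15.999 = 496.545 g/mol.
Each formula unit contains 1.68 Fe, equivalent to 1.68/1 = 1.6800 mol FeO.
M(FeO) = 1×55.845 + 1×15.999 = 71.844 g/mol.
Mass of FeO per formula unit = 1.6800 × 71.844 = 120.698 g.
FeO wt% = 120.698 / 496.545 × 100 = 24.31%.

24.31 wt%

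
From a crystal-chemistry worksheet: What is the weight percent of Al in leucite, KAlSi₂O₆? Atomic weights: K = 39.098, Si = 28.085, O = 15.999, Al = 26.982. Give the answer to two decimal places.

Molar mass of KAlSi₂O₆: 1*39.098 + 1*26.982 + 2*28.085 + 6*15.999 = 218.244 g/mol.
Mass of Al per formula unit: 1 × 26.982 = 26.982 g.
Weight fraction Al = 26.982 / 218.244 = 0.1236.

12.36 wt%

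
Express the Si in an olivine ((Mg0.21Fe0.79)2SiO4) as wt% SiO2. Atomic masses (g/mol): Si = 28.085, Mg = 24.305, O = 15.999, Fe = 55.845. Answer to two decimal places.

Formula mass = 190.524 g/mol.
1 Si → 1.0000 mol SiO2 per formula unit; M(SiO2) = 60.083, so SiO2 mass = 60.083 g.
60.083/190.524 × 100 = 31.54 wt%.

31.54 wt%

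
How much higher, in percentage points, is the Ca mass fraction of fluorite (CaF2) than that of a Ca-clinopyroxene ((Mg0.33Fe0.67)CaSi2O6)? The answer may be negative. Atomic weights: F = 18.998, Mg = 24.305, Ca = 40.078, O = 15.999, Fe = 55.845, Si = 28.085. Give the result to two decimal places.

34.47 percentage points

First mineral: 40.078 g Ca in 78.074 g formula = 51.33 wt% Ca.
Second mineral: 40.078 g Ca in 237.679 g formula = 16.86 wt% Ca.
51.33% − 16.86% gives a difference of 34.47 percentage points.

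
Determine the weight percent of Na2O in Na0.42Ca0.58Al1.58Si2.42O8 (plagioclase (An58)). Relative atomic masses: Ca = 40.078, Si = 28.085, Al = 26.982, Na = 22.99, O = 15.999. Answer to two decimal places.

M(Na0.42Ca0.58Al1.58Si2.42O8) = 271.490 g/mol; M(Na2O) = 61.979 g/mol.
Moles Na2O per formula unit = 0.42 Na ÷ 2 = 0.2100.
Na2O fraction = (0.2100 × 61.979) / 271.490 = 13.016/271.490 = 0.0479.

4.79 wt%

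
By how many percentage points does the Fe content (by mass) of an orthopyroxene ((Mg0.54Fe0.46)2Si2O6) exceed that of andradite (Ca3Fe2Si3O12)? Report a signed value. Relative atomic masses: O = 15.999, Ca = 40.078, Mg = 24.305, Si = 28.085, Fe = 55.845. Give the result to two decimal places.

0.38 percentage points

Fe in (Mg0.54Fe0.46)2Si2O6: molar mass 229.791 g/mol; 0.92×55.845 = 51.377 g → 22.36 wt%.
Fe in Ca3Fe2Si3O12: molar mass 508.167 g/mol; 2×55.845 = 111.690 g → 21.98 wt%.
Difference = 22.36 − 21.98 = 0.38 percentage points.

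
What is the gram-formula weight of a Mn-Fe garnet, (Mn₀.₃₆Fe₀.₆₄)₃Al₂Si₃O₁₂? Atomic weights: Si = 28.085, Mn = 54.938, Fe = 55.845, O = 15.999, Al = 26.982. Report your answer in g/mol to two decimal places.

Mn: 1.08 × 54.938 = 59.3330
Fe: 1.92 × 55.845 = 107.2224
Al: 2 × 26.982 = 53.9640
Si: 3 × 28.085 = 84.2550
O: 12 × 15.999 = 191.9880
Summing the contributions gives the formula mass.

496.76 g/mol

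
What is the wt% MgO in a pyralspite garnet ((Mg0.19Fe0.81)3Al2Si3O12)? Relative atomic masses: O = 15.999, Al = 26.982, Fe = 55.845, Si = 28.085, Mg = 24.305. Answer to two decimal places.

Formula mass = 479.764 g/mol.
0.57 Mg → 0.5700 mol MgO per formula unit; M(MgO) = 40.304, so MgO mass = 22.973 g.
22.973/479.764 × 100 = 4.79 wt%.

4.79 wt%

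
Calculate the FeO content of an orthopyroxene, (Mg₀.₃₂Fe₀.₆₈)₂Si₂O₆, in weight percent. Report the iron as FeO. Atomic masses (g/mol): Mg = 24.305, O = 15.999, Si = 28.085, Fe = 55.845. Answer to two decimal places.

40.10 wt%

Molar mass of (Mg₀.₃₂Fe₀.₆₈)₂Si₂O₆ = 0.64·24.305 + 1.36·55.845 + 2·28.085 + 6·15.999 = 243.668 g/mol.
Each formula unit contains 1.36 Fe, equivalent to 1.36/1 = 1.3600 mol FeO.
M(FeO) = 1×55.845 + 1×15.999 = 71.844 g/mol.
Mass of FeO per formula unit = 1.3600 × 71.844 = 97.708 g.
FeO wt% = 97.708 / 243.668 × 100 = 40.10%.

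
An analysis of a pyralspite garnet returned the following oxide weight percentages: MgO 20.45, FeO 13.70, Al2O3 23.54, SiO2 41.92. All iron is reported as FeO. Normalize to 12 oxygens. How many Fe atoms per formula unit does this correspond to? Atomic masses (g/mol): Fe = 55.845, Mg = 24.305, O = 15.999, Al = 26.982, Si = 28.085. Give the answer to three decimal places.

MgO (M=40.304): mol = 0.50739; Mg = 0.50739, O = 0.50739.
FeO (M=71.844): mol = 0.19069; Fe = 0.19069, O = 0.19069.
Al2O3 (M=101.961): mol = 0.23087; Al = 0.46174, O = 0.69261.
SiO2 (M=60.083): mol = 0.69770; Si = 0.69770, O = 1.39540.
ΣO = 2.78609; factor = 12/ΣO = 4.30711.
Fe apfu = 0.19069 × 4.30711 = 0.821.

0.821 Fe apfu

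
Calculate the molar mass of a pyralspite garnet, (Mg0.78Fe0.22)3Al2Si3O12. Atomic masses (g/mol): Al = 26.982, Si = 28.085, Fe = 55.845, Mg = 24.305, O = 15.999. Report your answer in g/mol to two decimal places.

423.94 g/mol

Mg: 2.34 × 24.305 = 56.8737
Fe: 0.66 × 55.845 = 36.8577
Al: 2 × 26.982 = 53.9640
Si: 3 × 28.085 = 84.2550
O: 12 × 15.999 = 191.9880
Summing the contributions gives the formula mass.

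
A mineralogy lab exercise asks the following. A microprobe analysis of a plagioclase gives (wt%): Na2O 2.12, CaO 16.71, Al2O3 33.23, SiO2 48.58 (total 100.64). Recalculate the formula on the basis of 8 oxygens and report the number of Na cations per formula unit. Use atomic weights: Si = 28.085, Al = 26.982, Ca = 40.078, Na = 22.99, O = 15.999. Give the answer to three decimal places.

Na2O: 2.12/61.979 = 0.03421 mol → 0.06842 mol Na, 0.03421 mol O.
CaO: 16.71/56.077 = 0.29798 mol → 0.29798 mol Ca, 0.29798 mol O.
Al2O3: 33.23/101.961 = 0.32591 mol → 0.65182 mol Al, 0.97773 mol O.
SiO2: 48.58/60.083 = 0.80855 mol → 0.80855 mol Si, 1.61710 mol O.
Total oxygen = 2.92702 mol. Normalization factor = 8/2.92702 = 2.73316.
Na per 8 O = 0.06842 × 2.73316 = 0.187.

0.187 Na apfu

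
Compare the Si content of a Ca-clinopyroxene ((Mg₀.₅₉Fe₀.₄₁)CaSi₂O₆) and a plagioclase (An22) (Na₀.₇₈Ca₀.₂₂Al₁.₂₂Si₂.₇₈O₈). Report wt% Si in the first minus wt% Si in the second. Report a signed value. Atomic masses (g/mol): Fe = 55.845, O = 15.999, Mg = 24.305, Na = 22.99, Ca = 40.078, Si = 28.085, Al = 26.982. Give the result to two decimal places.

First mineral: 56.170 g Si in 229.478 g formula = 24.48 wt% Si.
Second mineral: 78.076 g Si in 265.736 g formula = 29.38 wt% Si.
24.48% − 29.38% gives a difference of -4.90 percentage points.

-4.90 percentage points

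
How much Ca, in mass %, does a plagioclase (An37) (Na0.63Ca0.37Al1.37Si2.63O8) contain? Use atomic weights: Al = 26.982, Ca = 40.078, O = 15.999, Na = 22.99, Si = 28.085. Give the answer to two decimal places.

5.53 mass %

M(Na0.63Ca0.37Al1.37Si2.63O8) = 268.133 g/mol.
Ca contributes 0.37 × 40.078 = 14.829 g per mole.
14.829/268.133 = 0.0553 → 5.53%.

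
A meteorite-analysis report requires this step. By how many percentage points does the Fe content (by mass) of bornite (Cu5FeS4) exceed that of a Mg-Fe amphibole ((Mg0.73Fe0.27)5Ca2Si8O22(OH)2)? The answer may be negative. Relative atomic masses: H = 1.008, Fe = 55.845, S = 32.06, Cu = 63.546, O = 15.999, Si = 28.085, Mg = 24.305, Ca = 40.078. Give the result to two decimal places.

2.31 percentage points

First mineral: 55.845 g Fe in 501.815 g formula = 11.13 wt% Fe.
Second mineral: 75.391 g Fe in 854.932 g formula = 8.82 wt% Fe.
11.13% − 8.82% gives a difference of 2.31 percentage points.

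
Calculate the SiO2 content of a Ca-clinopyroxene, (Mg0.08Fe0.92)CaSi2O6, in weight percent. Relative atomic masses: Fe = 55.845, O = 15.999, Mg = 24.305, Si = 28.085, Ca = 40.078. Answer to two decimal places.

48.93 wt%

Formula mass = 245.564 g/mol.
2 Si → 2.0000 mol SiO2 per formula unit; M(SiO2) = 60.083, so SiO2 mass = 120.166 g.
120.166/245.564 × 100 = 48.93 wt%.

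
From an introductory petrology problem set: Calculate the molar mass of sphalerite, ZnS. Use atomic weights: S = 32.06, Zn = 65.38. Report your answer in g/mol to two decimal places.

97.44 g/mol

M = 1(65.38) + 1(32.06)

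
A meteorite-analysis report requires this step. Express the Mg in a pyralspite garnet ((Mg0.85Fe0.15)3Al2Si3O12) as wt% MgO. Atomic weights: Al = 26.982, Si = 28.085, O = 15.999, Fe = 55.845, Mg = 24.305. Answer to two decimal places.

24.63 wt%

M((Mg0.85Fe0.15)3Al2Si3O12) = 417.315 g/mol; M(MgO) = 40.304 g/mol.
Moles MgO per formula unit = 2.55 Mg ÷ 1 = 2.5500.
MgO fraction = (2.5500 × 40.304) / 417.315 = 102.775/417.315 = 0.2463.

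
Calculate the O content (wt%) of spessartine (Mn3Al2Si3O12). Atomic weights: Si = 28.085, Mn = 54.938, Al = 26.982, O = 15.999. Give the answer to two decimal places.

38.78 wt%

M(Mn3Al2Si3O12) = 495.021 g/mol.
O contributes 12 × 15.999 = 191.988 g per mole.
191.988/495.021 = 0.3878 → 38.78%.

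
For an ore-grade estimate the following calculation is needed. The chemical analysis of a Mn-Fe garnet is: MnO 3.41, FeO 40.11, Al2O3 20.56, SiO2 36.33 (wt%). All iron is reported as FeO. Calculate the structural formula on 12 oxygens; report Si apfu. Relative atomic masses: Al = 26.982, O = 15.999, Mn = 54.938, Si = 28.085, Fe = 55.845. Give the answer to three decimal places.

MnO: 3.41/70.937 = 0.04807 mol → 0.04807 mol Mn, 0.04807 mol O.
FeO: 40.11/71.844 = 0.55829 mol → 0.55829 mol Fe, 0.55829 mol O.
Al2O3: 20.56/101.961 = 0.20165 mol → 0.40330 mol Al, 0.60495 mol O.
SiO2: 36.33/60.083 = 0.60466 mol → 0.60466 mol Si, 1.20932 mol O.
Total oxygen = 2.42063 mol. Normalization factor = 12/2.42063 = 4.95739.
Si per 12 O = 0.60466 × 4.95739 = 2.998.

2.998 Si apfu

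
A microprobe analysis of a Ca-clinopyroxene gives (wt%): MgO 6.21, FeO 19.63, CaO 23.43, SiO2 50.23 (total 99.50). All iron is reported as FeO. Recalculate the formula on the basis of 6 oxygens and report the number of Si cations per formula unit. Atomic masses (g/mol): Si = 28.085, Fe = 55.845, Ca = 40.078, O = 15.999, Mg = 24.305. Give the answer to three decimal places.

MgO (M=40.304): mol = 0.15408; Mg = 0.15408, O = 0.15408.
FeO (M=71.844): mol = 0.27323; Fe = 0.27323, O = 0.27323.
CaO (M=56.077): mol = 0.41782; Ca = 0.41782, O = 0.41782.
SiO2 (M=60.083): mol = 0.83601; Si = 0.83601, O = 1.67202.
ΣO = 2.51715; factor = 6/ΣO = 2.38365.
Si apfu = 0.83601 × 2.38365 = 1.993.

1.993 Si apfu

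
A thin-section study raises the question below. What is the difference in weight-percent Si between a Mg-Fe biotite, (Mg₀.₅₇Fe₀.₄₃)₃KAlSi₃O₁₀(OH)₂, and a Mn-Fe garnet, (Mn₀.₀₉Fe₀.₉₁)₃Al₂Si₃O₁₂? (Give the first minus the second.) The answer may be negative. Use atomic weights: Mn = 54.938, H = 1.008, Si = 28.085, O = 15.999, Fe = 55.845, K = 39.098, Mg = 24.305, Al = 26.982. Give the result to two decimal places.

First mineral: 84.255 g Si in 457.941 g formula = 18.40 wt% Si.
Second mineral: 84.255 g Si in 497.497 g formula = 16.94 wt% Si.
18.40% − 16.94% gives a difference of 1.46 percentage points.

1.46 percentage points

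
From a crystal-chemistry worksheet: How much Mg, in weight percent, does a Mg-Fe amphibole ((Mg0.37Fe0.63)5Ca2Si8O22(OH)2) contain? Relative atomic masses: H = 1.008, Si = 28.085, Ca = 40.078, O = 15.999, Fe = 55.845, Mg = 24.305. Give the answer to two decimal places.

M((Mg0.37Fe0.63)5Ca2Si8O22(OH)2) = 911.704 g/mol.
Mg contributes 1.85 × 24.305 = 44.964 g per mole.
44.964/911.704 = 0.0493 → 4.93%.

4.93 weight percent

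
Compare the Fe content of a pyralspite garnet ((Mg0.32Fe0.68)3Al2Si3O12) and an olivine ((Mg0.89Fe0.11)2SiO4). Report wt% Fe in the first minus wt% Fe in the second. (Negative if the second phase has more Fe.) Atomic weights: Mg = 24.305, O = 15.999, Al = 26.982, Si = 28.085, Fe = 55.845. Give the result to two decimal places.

16.05 percentage points

Fe in (Mg0.32Fe0.68)3Al2Si3O12: molar mass 467.464 g/mol; 2.04×55.845 = 113.924 g → 24.37 wt%.
Fe in (Mg0.89Fe0.11)2SiO4: molar mass 147.630 g/mol; 0.22×55.845 = 12.286 g → 8.32 wt%.
Difference = 24.37 − 8.32 = 16.05 percentage points.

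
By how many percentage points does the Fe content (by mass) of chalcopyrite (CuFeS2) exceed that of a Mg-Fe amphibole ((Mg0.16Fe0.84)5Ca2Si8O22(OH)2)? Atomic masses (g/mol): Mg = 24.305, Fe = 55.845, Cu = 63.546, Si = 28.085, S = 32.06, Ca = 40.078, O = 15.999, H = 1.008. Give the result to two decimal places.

First mineral: 55.845 g Fe in 183.511 g formula = 30.43 wt% Fe.
Second mineral: 234.549 g Fe in 944.821 g formula = 24.82 wt% Fe.
30.43% − 24.82% gives a difference of 5.61 percentage points.

5.61 percentage points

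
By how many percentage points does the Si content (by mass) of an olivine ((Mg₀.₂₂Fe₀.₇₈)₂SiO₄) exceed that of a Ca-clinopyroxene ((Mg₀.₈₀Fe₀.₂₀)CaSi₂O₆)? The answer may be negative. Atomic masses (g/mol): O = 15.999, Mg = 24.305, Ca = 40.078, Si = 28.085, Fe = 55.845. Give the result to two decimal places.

First mineral: 28.085 g Si in 189.893 g formula = 14.79 wt% Si.
Second mineral: 56.170 g Si in 222.855 g formula = 25.20 wt% Si.
14.79% − 25.20% gives a difference of -10.41 percentage points.

-10.41 percentage points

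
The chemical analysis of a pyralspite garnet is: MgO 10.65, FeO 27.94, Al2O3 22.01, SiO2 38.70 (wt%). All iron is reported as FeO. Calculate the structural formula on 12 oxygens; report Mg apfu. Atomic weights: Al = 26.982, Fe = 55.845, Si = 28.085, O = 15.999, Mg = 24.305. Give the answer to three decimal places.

MgO (M=40.304): mol = 0.26424; Mg = 0.26424, O = 0.26424.
FeO (M=71.844): mol = 0.38890; Fe = 0.38890, O = 0.38890.
Al2O3 (M=101.961): mol = 0.21587; Al = 0.43174, O = 0.64761.
SiO2 (M=60.083): mol = 0.64411; Si = 0.64411, O = 1.28822.
ΣO = 2.58897; factor = 12/ΣO = 4.63505.
Mg apfu = 0.26424 × 4.63505 = 1.225.

1.225 Mg apfu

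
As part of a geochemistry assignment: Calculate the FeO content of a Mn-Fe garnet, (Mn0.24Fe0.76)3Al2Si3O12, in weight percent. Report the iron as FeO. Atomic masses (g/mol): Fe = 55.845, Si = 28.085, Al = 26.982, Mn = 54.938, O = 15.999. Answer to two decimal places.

32.95 wt%

Molar mass of (Mn0.24Fe0.76)3Al2Si3O12 = 0.72*54.938 + 2.28*55.845 + 2*26.982 + 3*28.085 + 12*15.999 = 497.089 g/mol.
Each formula unit contains 2.28 Fe, equivalent to 2.28/1 = 2.2800 mol FeO.
M(FeO) = 1×55.845 + 1×15.999 = 71.844 g/mol.
Mass of FeO per formula unit = 2.2800 × 71.844 = 163.804 g.
FeO wt% = 163.804 / 497.089 × 100 = 32.95%.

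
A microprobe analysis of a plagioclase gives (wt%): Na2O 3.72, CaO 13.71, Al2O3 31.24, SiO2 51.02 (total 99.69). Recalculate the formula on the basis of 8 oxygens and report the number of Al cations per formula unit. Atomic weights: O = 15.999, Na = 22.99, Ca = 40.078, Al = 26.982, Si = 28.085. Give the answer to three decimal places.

3.72 wt% Na2O ÷ 61.979 g/mol = 0.06002 mol, giving 0.12004 Na and 0.06002 O.
13.71 wt% CaO ÷ 56.077 g/mol = 0.24449 mol, giving 0.24449 Ca and 0.24449 O.
31.24 wt% Al2O3 ÷ 101.961 g/mol = 0.30639 mol, giving 0.61278 Al and 0.91917 O.
51.02 wt% SiO2 ÷ 60.083 g/mol = 0.84916 mol, giving 0.84916 Si and 1.69832 O.
Oxygen sums to 2.92200; scaling by 8/2.92200 = 2.73785 puts the formula on 8 O.
Al: 0.61278 × 2.73785 = 1.678 atoms per formula unit.

1.678 Al apfu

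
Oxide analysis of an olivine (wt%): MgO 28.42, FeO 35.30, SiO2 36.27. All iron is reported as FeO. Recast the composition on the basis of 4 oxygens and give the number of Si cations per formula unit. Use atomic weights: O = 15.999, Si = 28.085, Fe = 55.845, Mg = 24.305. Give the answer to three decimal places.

MgO (M=40.304): mol = 0.70514; Mg = 0.70514, O = 0.70514.
FeO (M=71.844): mol = 0.49134; Fe = 0.49134, O = 0.49134.
SiO2 (M=60.083): mol = 0.60366; Si = 0.60366, O = 1.20732.
ΣO = 2.40380; factor = 4/ΣO = 1.66403.
Si apfu = 0.60366 × 1.66403 = 1.005.

1.005 Si apfu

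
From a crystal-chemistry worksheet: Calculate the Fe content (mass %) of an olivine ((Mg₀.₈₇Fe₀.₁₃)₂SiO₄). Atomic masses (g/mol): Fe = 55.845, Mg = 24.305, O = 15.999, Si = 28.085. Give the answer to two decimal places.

Formula mass = 1.74·24.305 + 0.26·55.845 + 1·28.085 + 4·15.999 = 148.891 g/mol, of which 14.520 g is Fe.
So Fe makes up 14.520/148.891 = 0.0975 of the mass, i.e. 9.75%.

9.75 mass %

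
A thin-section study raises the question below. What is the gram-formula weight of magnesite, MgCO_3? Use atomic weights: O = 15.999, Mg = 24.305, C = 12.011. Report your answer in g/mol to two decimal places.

The formula mass is the sum 1·24.305 + 1·12.011 + 3·15.999.

84.31 g/mol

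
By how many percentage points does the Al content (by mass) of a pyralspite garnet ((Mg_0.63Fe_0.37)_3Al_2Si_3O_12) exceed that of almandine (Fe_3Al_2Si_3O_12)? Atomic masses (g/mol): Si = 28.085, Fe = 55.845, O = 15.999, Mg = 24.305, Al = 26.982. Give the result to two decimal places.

Al in (Mg_0.63Fe_0.37)_3Al_2Si_3O_12: molar mass 438.131 g/mol; 2×26.982 = 53.964 g → 12.32 wt%.
Al in Fe_3Al_2Si_3O_12: molar mass 497.742 g/mol; 2×26.982 = 53.964 g → 10.84 wt%.
Difference = 12.32 − 10.84 = 1.48 percentage points.

1.48 percentage points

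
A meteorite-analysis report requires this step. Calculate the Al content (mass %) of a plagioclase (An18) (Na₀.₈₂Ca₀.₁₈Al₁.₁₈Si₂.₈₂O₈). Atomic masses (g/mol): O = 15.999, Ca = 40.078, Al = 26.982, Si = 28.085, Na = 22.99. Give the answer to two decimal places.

12.01 mass %

M(Na₀.₈₂Ca₀.₁₈Al₁.₁₈Si₂.₈₂O₈) = 265.096 g/mol.
Al contributes 1.18 × 26.982 = 31.839 g per mole.
31.839/265.096 = 0.1201 → 12.01%.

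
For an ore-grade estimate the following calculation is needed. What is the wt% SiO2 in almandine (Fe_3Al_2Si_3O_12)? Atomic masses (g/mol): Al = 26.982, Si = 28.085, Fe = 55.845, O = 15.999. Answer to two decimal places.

Molar mass of Fe_3Al_2Si_3O_12 = 3·55.845 + 2·26.982 + 3·28.085 + 12·15.999 = 497.742 g/mol.
Each formula unit contains 3 Si, equivalent to 3/1 = 3.0000 mol SiO2.
M(SiO2) = 1×28.085 + 2×15.999 = 60.083 g/mol.
Mass of SiO2 per formula unit = 3.0000 × 60.083 = 180.249 g.
SiO2 wt% = 180.249 / 497.742 × 100 = 36.21%.

36.21 wt%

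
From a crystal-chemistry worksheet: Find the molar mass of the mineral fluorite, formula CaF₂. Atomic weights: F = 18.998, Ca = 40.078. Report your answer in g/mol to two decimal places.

Ca: 1 × 40.078 = 40.0780
F: 2 × 18.998 = 37.9960
Summing the contributions gives the formula mass.

78.07 g/mol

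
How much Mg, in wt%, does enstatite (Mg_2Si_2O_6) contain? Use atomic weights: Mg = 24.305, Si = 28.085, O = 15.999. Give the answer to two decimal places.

24.21 wt%

Formula mass = 2·24.305 + 2·28.085 + 6·15.999 = 200.774 g/mol, of which 48.610 g is Mg.
So Mg makes up 48.610/200.774 = 0.2421 of the mass, i.e. 24.21%.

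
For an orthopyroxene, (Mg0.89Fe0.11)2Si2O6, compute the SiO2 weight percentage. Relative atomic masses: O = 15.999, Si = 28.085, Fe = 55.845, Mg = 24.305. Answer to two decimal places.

Formula mass = 207.713 g/mol.
2 Si → 2.0000 mol SiO2 per formula unit; M(SiO2) = 60.083, so SiO2 mass = 120.166 g.
120.166/207.713 × 100 = 57.85 wt%.

57.85 wt%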